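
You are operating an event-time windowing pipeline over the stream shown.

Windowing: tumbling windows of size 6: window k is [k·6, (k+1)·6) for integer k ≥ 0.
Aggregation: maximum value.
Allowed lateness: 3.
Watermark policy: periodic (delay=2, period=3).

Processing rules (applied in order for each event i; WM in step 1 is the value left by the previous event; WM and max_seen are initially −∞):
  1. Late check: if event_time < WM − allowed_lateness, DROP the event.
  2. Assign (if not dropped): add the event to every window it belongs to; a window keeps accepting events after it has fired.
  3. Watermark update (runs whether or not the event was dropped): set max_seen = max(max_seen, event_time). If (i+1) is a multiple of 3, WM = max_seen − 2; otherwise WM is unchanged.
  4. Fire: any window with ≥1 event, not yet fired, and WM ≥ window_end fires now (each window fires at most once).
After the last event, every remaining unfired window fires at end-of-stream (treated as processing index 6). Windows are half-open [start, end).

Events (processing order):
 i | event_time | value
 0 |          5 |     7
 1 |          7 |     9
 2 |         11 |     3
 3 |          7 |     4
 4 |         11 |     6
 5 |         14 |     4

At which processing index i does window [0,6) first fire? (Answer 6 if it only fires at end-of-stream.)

i=0 t=5 v=7: → [0,6); WM=−∞
i=1 t=7 v=9: → [6,12); WM=−∞
i=2 t=11 v=3: → [6,12); WM=9; [0,6) fires=7
i=3 t=7 v=4: → [6,12); WM=9
i=4 t=11 v=6: → [6,12); WM=9
i=5 t=14 v=4: → [12,18); WM=12; [6,12) fires=9

2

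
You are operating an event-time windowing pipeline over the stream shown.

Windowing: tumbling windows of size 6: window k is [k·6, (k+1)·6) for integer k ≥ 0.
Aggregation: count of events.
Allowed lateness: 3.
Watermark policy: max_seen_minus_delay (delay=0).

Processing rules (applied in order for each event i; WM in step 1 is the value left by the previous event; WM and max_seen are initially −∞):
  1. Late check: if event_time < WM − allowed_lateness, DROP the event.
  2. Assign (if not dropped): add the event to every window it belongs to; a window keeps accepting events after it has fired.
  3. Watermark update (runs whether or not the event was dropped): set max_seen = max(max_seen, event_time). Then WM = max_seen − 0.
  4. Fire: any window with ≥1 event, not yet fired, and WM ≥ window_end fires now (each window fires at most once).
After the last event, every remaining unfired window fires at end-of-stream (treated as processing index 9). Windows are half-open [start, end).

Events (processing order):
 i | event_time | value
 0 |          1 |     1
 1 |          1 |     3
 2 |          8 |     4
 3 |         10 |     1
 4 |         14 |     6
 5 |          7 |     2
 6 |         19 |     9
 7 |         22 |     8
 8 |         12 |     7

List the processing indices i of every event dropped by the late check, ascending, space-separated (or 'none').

5 8

i=0 t=1 v=1: → [0,6); WM=1
i=1 t=1 v=3: → [0,6); WM=1
i=2 t=8 v=4: → [6,12); WM=8; [0,6) fires=2
i=3 t=10 v=1: → [6,12); WM=10
i=4 t=14 v=6: → [12,18); WM=14; [6,12) fires=2
i=5 t=7 v=2: DROP (t<14-3); WM=14
i=6 t=19 v=9: → [18,24); WM=19; [12,18) fires=1
i=7 t=22 v=8: → [18,24); WM=22
i=8 t=12 v=7: DROP (t<22-3); WM=22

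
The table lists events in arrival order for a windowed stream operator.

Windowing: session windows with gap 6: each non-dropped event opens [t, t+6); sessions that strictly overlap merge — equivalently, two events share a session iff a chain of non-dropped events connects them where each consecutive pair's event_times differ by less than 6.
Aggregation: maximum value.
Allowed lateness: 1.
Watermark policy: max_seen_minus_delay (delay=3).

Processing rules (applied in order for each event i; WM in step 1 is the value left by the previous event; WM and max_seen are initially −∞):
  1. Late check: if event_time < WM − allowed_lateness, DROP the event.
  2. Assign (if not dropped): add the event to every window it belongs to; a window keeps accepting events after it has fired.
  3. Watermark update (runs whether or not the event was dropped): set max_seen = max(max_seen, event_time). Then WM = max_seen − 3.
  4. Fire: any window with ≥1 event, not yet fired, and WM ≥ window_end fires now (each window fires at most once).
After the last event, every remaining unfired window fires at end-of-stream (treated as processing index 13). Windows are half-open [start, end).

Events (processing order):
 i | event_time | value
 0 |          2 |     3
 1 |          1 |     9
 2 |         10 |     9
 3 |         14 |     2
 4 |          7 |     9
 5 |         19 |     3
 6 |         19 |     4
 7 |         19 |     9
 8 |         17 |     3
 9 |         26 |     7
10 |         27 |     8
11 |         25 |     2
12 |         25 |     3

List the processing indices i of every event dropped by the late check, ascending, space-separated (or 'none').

4

i=0 t=2 v=3: → [2,8); WM=-1
i=1 t=1 v=9: → [1,8); WM=-1
i=2 t=10 v=9: → [10,16); WM=7
i=3 t=14 v=2: → [10,20); WM=11
i=4 t=7 v=9: DROP (t<11-1); WM=11
i=5 t=19 v=3: → [10,25); WM=16
i=6 t=19 v=4: → [10,25); WM=16
i=7 t=19 v=9: → [10,25); WM=16
i=8 t=17 v=3: → [10,25); WM=16
i=9 t=26 v=7: → [26,32); WM=23
i=10 t=27 v=8: → [26,33); WM=24
i=11 t=25 v=2: → [25,33); WM=24
i=12 t=25 v=3: → [25,33); WM=24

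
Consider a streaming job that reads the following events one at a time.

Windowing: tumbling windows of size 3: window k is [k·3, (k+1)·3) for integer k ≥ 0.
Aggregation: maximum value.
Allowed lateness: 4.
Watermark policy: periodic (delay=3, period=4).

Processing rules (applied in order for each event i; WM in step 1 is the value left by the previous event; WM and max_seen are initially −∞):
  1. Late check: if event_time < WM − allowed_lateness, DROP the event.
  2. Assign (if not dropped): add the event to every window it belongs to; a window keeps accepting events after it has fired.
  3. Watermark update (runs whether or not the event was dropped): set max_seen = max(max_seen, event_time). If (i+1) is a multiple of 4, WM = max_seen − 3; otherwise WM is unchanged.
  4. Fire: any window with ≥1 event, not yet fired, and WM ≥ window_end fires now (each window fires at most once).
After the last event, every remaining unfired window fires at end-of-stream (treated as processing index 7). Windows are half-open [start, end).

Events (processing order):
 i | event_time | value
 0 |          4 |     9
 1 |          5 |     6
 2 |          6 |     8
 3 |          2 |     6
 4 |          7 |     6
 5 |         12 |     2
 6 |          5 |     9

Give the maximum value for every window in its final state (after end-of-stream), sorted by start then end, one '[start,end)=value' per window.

[0,3)=6 [3,6)=9 [6,9)=8 [12,15)=2

i=0 t=4 v=9: → [3,6); WM=−∞
i=1 t=5 v=6: → [3,6); WM=−∞
i=2 t=6 v=8: → [6,9); WM=−∞
i=3 t=2 v=6: → [0,3); WM=3; [0,3) fires=6
i=4 t=7 v=6: → [6,9); WM=3
i=5 t=12 v=2: → [12,15); WM=3
i=6 t=5 v=9: → [3,6); WM=3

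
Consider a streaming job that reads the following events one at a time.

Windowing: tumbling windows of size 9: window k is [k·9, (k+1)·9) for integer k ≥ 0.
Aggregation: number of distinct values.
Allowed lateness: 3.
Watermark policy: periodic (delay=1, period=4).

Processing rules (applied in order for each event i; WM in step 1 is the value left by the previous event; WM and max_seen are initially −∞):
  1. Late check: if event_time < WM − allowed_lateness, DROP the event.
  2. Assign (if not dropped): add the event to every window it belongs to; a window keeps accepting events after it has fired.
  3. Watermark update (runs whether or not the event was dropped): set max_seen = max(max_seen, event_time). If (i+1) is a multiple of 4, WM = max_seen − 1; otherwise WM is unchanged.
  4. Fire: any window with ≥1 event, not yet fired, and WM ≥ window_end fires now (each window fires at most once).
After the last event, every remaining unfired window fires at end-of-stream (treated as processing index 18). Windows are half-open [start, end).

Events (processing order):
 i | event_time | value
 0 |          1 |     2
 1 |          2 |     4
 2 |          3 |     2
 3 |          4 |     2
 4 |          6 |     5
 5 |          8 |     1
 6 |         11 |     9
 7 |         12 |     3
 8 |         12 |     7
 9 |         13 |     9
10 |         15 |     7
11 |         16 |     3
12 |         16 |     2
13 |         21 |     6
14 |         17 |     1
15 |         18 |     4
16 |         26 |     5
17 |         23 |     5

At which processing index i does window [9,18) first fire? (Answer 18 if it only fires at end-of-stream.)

15

i=0 t=1 v=2: → [0,9); WM=−∞
i=1 t=2 v=4: → [0,9); WM=−∞
i=2 t=3 v=2: → [0,9); WM=−∞
i=3 t=4 v=2: → [0,9); WM=3
i=4 t=6 v=5: → [0,9); WM=3
i=5 t=8 v=1: → [0,9); WM=3
i=6 t=11 v=9: → [9,18); WM=3
i=7 t=12 v=3: → [9,18); WM=11; [0,9) fires=4
i=8 t=12 v=7: → [9,18); WM=11
i=9 t=13 v=9: → [9,18); WM=11
i=10 t=15 v=7: → [9,18); WM=11
i=11 t=16 v=3: → [9,18); WM=15
i=12 t=16 v=2: → [9,18); WM=15
i=13 t=21 v=6: → [18,27); WM=15
i=14 t=17 v=1: → [9,18); WM=15
i=15 t=18 v=4: → [18,27); WM=20; [9,18) fires=5
i=16 t=26 v=5: → [18,27); WM=20
i=17 t=23 v=5: → [18,27); WM=20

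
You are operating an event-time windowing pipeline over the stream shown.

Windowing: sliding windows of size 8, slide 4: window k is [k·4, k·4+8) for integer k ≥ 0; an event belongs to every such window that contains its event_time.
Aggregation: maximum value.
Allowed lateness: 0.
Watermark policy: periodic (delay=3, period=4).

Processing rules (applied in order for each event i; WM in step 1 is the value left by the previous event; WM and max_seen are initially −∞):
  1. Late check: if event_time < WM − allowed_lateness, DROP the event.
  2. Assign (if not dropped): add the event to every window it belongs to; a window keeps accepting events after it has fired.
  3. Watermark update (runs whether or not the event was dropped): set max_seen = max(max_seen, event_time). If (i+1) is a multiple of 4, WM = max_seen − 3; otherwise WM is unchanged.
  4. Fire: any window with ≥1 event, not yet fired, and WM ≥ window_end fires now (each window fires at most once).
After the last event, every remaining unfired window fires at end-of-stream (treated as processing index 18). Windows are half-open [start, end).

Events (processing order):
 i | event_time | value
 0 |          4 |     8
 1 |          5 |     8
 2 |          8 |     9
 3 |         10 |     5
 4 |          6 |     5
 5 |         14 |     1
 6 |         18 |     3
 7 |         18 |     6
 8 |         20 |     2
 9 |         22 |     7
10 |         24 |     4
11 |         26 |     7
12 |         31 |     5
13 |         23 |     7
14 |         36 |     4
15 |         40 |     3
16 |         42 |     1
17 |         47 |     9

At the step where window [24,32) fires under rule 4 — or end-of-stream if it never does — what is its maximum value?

i=0 t=4 v=8: → [4,12),[0,8); WM=−∞
i=1 t=5 v=8: → [4,12),[0,8); WM=−∞
i=2 t=8 v=9: → [8,16),[4,12); WM=−∞
i=3 t=10 v=5: → [8,16),[4,12); WM=7
i=4 t=6 v=5: DROP (t<7-0); WM=7
i=5 t=14 v=1: → [12,20),[8,16); WM=7
i=6 t=18 v=3: → [16,24),[12,20); WM=7
i=7 t=18 v=6: → [16,24),[12,20); WM=15; [0,8) fires=8 [4,12) fires=9
i=8 t=20 v=2: → [20,28),[16,24); WM=15
i=9 t=22 v=7: → [20,28),[16,24); WM=15
i=10 t=24 v=4: → [24,32),[20,28); WM=15
i=11 t=26 v=7: → [24,32),[20,28); WM=23; [8,16) fires=9 [12,20) fires=6
i=12 t=31 v=5: → [28,36),[24,32); WM=23
i=13 t=23 v=7: → [20,28),[16,24); WM=23
i=14 t=36 v=4: → [36,44),[32,40); WM=23
i=15 t=40 v=3: → [40,48),[36,44); WM=37; [16,24) fires=7 [20,28) fires=7 [24,32) fires=7 [28,36) fires=5
i=16 t=42 v=1: → [40,48),[36,44); WM=37
i=17 t=47 v=9: → [44,52),[40,48); WM=37

7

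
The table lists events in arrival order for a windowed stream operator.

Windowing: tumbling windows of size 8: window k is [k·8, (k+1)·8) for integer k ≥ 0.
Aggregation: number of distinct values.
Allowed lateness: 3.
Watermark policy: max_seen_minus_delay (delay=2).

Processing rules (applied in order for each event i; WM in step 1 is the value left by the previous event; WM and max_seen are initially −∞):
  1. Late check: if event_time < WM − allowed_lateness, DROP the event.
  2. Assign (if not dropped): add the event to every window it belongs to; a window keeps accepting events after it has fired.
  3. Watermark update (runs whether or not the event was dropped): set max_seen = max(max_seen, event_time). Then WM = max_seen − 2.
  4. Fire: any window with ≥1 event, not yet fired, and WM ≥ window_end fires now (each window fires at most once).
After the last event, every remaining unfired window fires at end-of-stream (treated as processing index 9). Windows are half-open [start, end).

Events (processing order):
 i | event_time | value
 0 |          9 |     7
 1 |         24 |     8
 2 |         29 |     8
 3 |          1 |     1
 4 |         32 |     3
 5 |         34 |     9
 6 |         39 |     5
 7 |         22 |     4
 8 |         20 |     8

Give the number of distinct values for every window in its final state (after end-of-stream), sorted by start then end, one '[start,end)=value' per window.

i=0 t=9 v=7: → [8,16); WM=7
i=1 t=24 v=8: → [24,32); WM=22; [8,16) fires=1
i=2 t=29 v=8: → [24,32); WM=27
i=3 t=1 v=1: DROP (t<27-3); WM=27
i=4 t=32 v=3: → [32,40); WM=30
i=5 t=34 v=9: → [32,40); WM=32; [24,32) fires=1
i=6 t=39 v=5: → [32,40); WM=37
i=7 t=22 v=4: DROP (t<37-3); WM=37
i=8 t=20 v=8: DROP (t<37-3); WM=37

[8,16)=1 [24,32)=1 [32,40)=3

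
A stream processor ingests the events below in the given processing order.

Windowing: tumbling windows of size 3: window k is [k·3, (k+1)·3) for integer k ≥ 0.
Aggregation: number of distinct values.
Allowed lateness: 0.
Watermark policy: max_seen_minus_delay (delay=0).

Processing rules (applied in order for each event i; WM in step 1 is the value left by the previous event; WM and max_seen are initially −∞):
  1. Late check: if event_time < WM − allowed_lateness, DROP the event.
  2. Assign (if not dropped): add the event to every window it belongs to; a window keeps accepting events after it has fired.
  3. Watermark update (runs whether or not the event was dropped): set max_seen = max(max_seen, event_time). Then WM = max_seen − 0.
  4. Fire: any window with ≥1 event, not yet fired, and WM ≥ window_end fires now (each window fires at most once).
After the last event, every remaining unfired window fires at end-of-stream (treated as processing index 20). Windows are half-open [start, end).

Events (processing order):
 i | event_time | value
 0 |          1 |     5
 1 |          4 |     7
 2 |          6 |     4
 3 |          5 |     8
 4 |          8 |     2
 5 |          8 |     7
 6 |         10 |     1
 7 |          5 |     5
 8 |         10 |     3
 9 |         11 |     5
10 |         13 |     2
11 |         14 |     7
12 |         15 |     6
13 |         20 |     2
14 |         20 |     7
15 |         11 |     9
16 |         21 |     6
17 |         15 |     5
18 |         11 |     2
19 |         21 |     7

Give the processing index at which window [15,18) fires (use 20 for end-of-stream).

13

i=0 t=1 v=5: → [0,3); WM=1
i=1 t=4 v=7: → [3,6); WM=4; [0,3) fires=1
i=2 t=6 v=4: → [6,9); WM=6; [3,6) fires=1
i=3 t=5 v=8: DROP (t<6-0); WM=6
i=4 t=8 v=2: → [6,9); WM=8
i=5 t=8 v=7: → [6,9); WM=8
i=6 t=10 v=1: → [9,12); WM=10; [6,9) fires=3
i=7 t=5 v=5: DROP (t<10-0); WM=10
i=8 t=10 v=3: → [9,12); WM=10
i=9 t=11 v=5: → [9,12); WM=11
i=10 t=13 v=2: → [12,15); WM=13; [9,12) fires=3
i=11 t=14 v=7: → [12,15); WM=14
i=12 t=15 v=6: → [15,18); WM=15; [12,15) fires=2
i=13 t=20 v=2: → [18,21); WM=20; [15,18) fires=1
i=14 t=20 v=7: → [18,21); WM=20
i=15 t=11 v=9: DROP (t<20-0); WM=20
i=16 t=21 v=6: → [21,24); WM=21; [18,21) fires=2
i=17 t=15 v=5: DROP (t<21-0); WM=21
i=18 t=11 v=2: DROP (t<21-0); WM=21
i=19 t=21 v=7: → [21,24); WM=21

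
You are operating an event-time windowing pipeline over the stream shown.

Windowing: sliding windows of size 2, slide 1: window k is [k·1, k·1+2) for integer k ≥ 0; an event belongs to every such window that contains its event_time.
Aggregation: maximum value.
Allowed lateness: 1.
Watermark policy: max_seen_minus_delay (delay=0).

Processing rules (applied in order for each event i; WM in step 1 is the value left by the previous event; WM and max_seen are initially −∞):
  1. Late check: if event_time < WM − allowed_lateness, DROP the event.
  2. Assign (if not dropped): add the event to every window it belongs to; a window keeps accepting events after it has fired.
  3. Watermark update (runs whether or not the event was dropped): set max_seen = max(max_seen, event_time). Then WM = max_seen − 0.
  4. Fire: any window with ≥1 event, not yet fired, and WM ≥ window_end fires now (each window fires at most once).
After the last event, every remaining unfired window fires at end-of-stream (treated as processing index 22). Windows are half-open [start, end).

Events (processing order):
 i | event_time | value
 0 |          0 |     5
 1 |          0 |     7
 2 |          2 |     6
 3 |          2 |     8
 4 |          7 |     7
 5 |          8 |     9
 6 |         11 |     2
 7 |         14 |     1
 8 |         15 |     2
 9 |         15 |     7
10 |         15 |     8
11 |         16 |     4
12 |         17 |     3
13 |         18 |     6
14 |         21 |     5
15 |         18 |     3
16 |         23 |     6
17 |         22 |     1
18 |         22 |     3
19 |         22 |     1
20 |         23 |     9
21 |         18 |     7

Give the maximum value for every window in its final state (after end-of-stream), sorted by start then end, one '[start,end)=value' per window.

i=0 t=0 v=5: → [0,2); WM=0
i=1 t=0 v=7: → [0,2); WM=0
i=2 t=2 v=6: → [2,4),[1,3); WM=2; [0,2) fires=7
i=3 t=2 v=8: → [2,4),[1,3); WM=2
i=4 t=7 v=7: → [7,9),[6,8); WM=7; [1,3) fires=8 [2,4) fires=8
i=5 t=8 v=9: → [8,10),[7,9); WM=8; [6,8) fires=7
i=6 t=11 v=2: → [11,13),[10,12); WM=11; [7,9) fires=9 [8,10) fires=9
i=7 t=14 v=1: → [14,16),[13,15); WM=14; [10,12) fires=2 [11,13) fires=2
i=8 t=15 v=2: → [15,17),[14,16); WM=15; [13,15) fires=1
i=9 t=15 v=7: → [15,17),[14,16); WM=15
i=10 t=15 v=8: → [15,17),[14,16); WM=15
i=11 t=16 v=4: → [16,18),[15,17); WM=16; [14,16) fires=8
i=12 t=17 v=3: → [17,19),[16,18); WM=17; [15,17) fires=8
i=13 t=18 v=6: → [18,20),[17,19); WM=18; [16,18) fires=4
i=14 t=21 v=5: → [21,23),[20,22); WM=21; [17,19) fires=6 [18,20) fires=6
i=15 t=18 v=3: DROP (t<21-1); WM=21
i=16 t=23 v=6: → [23,25),[22,24); WM=23; [20,22) fires=5 [21,23) fires=5
i=17 t=22 v=1: → [22,24),[21,23); WM=23
i=18 t=22 v=3: → [22,24),[21,23); WM=23
i=19 t=22 v=1: → [22,24),[21,23); WM=23
i=20 t=23 v=9: → [23,25),[22,24); WM=23
i=21 t=18 v=7: DROP (t<23-1); WM=23

[0,2)=7 [1,3)=8 [2,4)=8 [6,8)=7 [7,9)=9 [8,10)=9 [10,12)=2 [11,13)=2 [13,15)=1 [14,16)=8 [15,17)=8 [16,18)=4 [17,19)=6 [18,20)=6 [20,22)=5 [21,23)=5 [22,24)=9 [23,25)=9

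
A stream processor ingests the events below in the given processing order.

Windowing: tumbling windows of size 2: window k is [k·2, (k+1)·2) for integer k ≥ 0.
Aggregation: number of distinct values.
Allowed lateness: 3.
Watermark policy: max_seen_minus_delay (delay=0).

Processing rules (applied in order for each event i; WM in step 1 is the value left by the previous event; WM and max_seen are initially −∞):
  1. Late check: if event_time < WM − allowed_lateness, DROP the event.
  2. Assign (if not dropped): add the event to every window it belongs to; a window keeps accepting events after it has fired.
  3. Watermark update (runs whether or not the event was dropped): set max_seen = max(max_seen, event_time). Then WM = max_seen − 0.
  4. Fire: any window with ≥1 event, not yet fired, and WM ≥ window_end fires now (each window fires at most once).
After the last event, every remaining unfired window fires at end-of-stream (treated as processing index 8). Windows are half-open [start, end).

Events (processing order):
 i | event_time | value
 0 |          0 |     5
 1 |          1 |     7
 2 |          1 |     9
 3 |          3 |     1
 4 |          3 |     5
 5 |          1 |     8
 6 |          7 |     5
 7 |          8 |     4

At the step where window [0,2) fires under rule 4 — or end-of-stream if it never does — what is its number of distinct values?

i=0 t=0 v=5: → [0,2); WM=0
i=1 t=1 v=7: → [0,2); WM=1
i=2 t=1 v=9: → [0,2); WM=1
i=3 t=3 v=1: → [2,4); WM=3; [0,2) fires=3
i=4 t=3 v=5: → [2,4); WM=3
i=5 t=1 v=8: → [0,2); WM=3
i=6 t=7 v=5: → [6,8); WM=7; [2,4) fires=2
i=7 t=8 v=4: → [8,10); WM=8; [6,8) fires=1

3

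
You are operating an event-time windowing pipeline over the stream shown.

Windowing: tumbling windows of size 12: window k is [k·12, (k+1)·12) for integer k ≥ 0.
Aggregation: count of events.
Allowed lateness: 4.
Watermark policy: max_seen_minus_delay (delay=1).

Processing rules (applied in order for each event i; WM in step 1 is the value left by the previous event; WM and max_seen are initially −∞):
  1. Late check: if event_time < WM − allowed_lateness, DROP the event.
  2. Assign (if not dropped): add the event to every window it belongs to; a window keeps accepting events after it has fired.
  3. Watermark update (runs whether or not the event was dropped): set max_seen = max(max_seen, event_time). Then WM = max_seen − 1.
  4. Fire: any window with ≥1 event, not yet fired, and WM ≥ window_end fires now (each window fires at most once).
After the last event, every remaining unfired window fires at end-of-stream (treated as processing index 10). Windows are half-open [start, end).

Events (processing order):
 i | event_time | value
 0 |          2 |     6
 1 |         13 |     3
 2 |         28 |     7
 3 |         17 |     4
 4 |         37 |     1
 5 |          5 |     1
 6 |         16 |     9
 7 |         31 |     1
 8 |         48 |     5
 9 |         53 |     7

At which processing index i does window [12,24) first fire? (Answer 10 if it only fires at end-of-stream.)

i=0 t=2 v=6: → [0,12); WM=1
i=1 t=13 v=3: → [12,24); WM=12; [0,12) fires=1
i=2 t=28 v=7: → [24,36); WM=27; [12,24) fires=1
i=3 t=17 v=4: DROP (t<27-4); WM=27
i=4 t=37 v=1: → [36,48); WM=36; [24,36) fires=1
i=5 t=5 v=1: DROP (t<36-4); WM=36
i=6 t=16 v=9: DROP (t<36-4); WM=36
i=7 t=31 v=1: DROP (t<36-4); WM=36
i=8 t=48 v=5: → [48,60); WM=47
i=9 t=53 v=7: → [48,60); WM=52; [36,48) fires=1

2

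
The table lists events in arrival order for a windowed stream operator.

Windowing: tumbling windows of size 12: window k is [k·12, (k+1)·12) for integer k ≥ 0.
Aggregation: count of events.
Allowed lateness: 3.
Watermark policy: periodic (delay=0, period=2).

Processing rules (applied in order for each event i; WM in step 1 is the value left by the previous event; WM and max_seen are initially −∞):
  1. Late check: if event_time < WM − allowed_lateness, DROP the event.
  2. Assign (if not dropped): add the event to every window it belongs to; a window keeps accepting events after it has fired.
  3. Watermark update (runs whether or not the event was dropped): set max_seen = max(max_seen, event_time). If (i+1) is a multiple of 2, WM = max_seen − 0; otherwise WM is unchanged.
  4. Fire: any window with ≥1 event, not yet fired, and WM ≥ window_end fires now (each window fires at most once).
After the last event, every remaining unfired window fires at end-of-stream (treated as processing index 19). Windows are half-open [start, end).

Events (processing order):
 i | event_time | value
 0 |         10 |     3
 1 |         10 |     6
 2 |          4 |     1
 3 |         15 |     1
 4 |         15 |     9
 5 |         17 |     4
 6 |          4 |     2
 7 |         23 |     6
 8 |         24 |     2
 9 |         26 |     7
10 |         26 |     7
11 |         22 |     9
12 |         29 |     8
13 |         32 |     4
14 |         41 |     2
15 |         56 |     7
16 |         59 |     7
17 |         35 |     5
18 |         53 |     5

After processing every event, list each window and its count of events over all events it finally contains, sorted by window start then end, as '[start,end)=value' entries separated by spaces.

[0,12)=2 [12,24)=4 [24,36)=5 [36,48)=1 [48,60)=2

i=0 t=10 v=3: → [0,12); WM=−∞
i=1 t=10 v=6: → [0,12); WM=10
i=2 t=4 v=1: DROP (t<10-3); WM=10
i=3 t=15 v=1: → [12,24); WM=15; [0,12) fires=2
i=4 t=15 v=9: → [12,24); WM=15
i=5 t=17 v=4: → [12,24); WM=17
i=6 t=4 v=2: DROP (t<17-3); WM=17
i=7 t=23 v=6: → [12,24); WM=23
i=8 t=24 v=2: → [24,36); WM=23
i=9 t=26 v=7: → [24,36); WM=26; [12,24) fires=4
i=10 t=26 v=7: → [24,36); WM=26
i=11 t=22 v=9: DROP (t<26-3); WM=26
i=12 t=29 v=8: → [24,36); WM=26
i=13 t=32 v=4: → [24,36); WM=32
i=14 t=41 v=2: → [36,48); WM=32
i=15 t=56 v=7: → [48,60); WM=56; [24,36) fires=5 [36,48) fires=1
i=16 t=59 v=7: → [48,60); WM=56
i=17 t=35 v=5: DROP (t<56-3); WM=59
i=18 t=53 v=5: DROP (t<59-3); WM=59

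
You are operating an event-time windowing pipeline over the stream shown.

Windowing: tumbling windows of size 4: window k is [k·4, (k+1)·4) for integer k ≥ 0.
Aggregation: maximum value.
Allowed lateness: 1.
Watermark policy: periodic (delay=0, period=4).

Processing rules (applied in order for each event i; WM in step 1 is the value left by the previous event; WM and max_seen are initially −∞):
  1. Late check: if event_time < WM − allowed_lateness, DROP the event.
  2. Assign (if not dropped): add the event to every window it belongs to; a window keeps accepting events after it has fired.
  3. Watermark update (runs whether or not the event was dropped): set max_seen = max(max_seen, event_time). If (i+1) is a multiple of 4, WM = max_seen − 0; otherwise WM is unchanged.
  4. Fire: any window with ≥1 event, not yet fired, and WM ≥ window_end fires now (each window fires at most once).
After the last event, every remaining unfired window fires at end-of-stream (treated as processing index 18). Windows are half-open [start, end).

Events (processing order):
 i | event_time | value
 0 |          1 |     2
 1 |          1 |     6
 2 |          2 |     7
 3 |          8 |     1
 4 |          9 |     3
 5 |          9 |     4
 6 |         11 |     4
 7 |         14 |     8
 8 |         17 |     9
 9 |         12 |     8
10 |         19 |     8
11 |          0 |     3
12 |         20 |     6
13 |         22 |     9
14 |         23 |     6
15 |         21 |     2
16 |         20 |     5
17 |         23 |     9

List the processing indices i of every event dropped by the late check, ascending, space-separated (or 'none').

i=0 t=1 v=2: → [0,4); WM=−∞
i=1 t=1 v=6: → [0,4); WM=−∞
i=2 t=2 v=7: → [0,4); WM=−∞
i=3 t=8 v=1: → [8,12); WM=8; [0,4) fires=7
i=4 t=9 v=3: → [8,12); WM=8
i=5 t=9 v=4: → [8,12); WM=8
i=6 t=11 v=4: → [8,12); WM=8
i=7 t=14 v=8: → [12,16); WM=14; [8,12) fires=4
i=8 t=17 v=9: → [16,20); WM=14
i=9 t=12 v=8: DROP (t<14-1); WM=14
i=10 t=19 v=8: → [16,20); WM=14
i=11 t=0 v=3: DROP (t<14-1); WM=19; [12,16) fires=8
i=12 t=20 v=6: → [20,24); WM=19
i=13 t=22 v=9: → [20,24); WM=19
i=14 t=23 v=6: → [20,24); WM=19
i=15 t=21 v=2: → [20,24); WM=23; [16,20) fires=9
i=16 t=20 v=5: DROP (t<23-1); WM=23
i=17 t=23 v=9: → [20,24); WM=23

9 11 16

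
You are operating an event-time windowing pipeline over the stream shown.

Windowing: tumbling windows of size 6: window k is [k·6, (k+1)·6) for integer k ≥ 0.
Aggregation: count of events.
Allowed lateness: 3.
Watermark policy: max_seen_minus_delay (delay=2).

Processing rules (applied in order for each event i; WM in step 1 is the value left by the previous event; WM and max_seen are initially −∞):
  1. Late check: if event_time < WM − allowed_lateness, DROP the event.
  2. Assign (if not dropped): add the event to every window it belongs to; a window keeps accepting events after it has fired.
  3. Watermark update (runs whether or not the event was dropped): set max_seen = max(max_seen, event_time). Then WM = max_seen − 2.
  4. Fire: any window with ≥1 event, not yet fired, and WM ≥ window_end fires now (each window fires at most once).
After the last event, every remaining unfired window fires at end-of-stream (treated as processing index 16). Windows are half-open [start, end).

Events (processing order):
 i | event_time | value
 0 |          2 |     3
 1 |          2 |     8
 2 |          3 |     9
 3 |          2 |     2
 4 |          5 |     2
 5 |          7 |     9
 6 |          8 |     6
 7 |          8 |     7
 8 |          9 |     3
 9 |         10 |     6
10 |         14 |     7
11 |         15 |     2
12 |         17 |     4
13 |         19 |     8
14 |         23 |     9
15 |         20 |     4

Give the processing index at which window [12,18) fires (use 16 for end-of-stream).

14

i=0 t=2 v=3: → [0,6); WM=0
i=1 t=2 v=8: → [0,6); WM=0
i=2 t=3 v=9: → [0,6); WM=1
i=3 t=2 v=2: → [0,6); WM=1
i=4 t=5 v=2: → [0,6); WM=3
i=5 t=7 v=9: → [6,12); WM=5
i=6 t=8 v=6: → [6,12); WM=6; [0,6) fires=5
i=7 t=8 v=7: → [6,12); WM=6
i=8 t=9 v=3: → [6,12); WM=7
i=9 t=10 v=6: → [6,12); WM=8
i=10 t=14 v=7: → [12,18); WM=12; [6,12) fires=5
i=11 t=15 v=2: → [12,18); WM=13
i=12 t=17 v=4: → [12,18); WM=15
i=13 t=19 v=8: → [18,24); WM=17
i=14 t=23 v=9: → [18,24); WM=21; [12,18) fires=3
i=15 t=20 v=4: → [18,24); WM=21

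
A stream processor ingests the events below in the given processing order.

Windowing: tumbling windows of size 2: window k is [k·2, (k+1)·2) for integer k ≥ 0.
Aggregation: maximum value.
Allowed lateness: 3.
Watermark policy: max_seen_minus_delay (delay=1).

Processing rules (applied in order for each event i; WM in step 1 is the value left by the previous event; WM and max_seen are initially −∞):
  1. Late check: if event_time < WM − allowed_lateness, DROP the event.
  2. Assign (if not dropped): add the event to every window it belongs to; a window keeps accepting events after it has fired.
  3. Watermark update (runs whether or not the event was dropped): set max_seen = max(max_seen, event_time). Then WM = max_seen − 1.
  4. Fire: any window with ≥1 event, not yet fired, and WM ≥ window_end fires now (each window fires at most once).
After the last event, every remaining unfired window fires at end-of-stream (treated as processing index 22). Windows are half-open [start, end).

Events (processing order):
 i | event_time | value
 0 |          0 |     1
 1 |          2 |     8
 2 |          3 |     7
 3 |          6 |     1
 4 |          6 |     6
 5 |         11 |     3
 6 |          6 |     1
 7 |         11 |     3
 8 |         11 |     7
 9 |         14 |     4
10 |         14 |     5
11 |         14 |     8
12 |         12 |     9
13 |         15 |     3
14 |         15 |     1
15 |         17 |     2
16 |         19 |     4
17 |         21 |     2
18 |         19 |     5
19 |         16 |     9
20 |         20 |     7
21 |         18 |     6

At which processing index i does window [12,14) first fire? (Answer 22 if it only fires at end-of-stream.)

i=0 t=0 v=1: → [0,2); WM=-1
i=1 t=2 v=8: → [2,4); WM=1
i=2 t=3 v=7: → [2,4); WM=2; [0,2) fires=1
i=3 t=6 v=1: → [6,8); WM=5; [2,4) fires=8
i=4 t=6 v=6: → [6,8); WM=5
i=5 t=11 v=3: → [10,12); WM=10; [6,8) fires=6
i=6 t=6 v=1: DROP (t<10-3); WM=10
i=7 t=11 v=3: → [10,12); WM=10
i=8 t=11 v=7: → [10,12); WM=10
i=9 t=14 v=4: → [14,16); WM=13; [10,12) fires=7
i=10 t=14 v=5: → [14,16); WM=13
i=11 t=14 v=8: → [14,16); WM=13
i=12 t=12 v=9: → [12,14); WM=13
i=13 t=15 v=3: → [14,16); WM=14; [12,14) fires=9
i=14 t=15 v=1: → [14,16); WM=14
i=15 t=17 v=2: → [16,18); WM=16; [14,16) fires=8
i=16 t=19 v=4: → [18,20); WM=18; [16,18) fires=2
i=17 t=21 v=2: → [20,22); WM=20; [18,20) fires=4
i=18 t=19 v=5: → [18,20); WM=20
i=19 t=16 v=9: DROP (t<20-3); WM=20
i=20 t=20 v=7: → [20,22); WM=20
i=21 t=18 v=6: → [18,20); WM=20

13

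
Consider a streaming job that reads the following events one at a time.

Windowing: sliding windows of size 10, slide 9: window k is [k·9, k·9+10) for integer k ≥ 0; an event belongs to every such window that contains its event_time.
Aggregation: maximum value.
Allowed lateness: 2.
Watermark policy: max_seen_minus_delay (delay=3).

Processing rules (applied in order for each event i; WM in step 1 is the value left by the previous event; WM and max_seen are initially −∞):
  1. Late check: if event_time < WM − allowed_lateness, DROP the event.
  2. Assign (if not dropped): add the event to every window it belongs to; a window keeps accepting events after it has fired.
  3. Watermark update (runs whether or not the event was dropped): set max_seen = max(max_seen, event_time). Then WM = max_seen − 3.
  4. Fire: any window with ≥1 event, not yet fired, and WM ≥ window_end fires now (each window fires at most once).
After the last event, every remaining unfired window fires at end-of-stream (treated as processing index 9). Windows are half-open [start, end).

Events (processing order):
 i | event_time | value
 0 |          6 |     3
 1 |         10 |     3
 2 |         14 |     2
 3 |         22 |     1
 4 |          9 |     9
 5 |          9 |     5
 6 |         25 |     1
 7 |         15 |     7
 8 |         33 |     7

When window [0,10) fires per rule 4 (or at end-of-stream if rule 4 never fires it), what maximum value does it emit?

i=0 t=6 v=3: → [0,10); WM=3
i=1 t=10 v=3: → [9,19); WM=7
i=2 t=14 v=2: → [9,19); WM=11; [0,10) fires=3
i=3 t=22 v=1: → [18,28); WM=19; [9,19) fires=3
i=4 t=9 v=9: DROP (t<19-2); WM=19
i=5 t=9 v=5: DROP (t<19-2); WM=19
i=6 t=25 v=1: → [18,28); WM=22
i=7 t=15 v=7: DROP (t<22-2); WM=22
i=8 t=33 v=7: → [27,37); WM=30; [18,28) fires=1

3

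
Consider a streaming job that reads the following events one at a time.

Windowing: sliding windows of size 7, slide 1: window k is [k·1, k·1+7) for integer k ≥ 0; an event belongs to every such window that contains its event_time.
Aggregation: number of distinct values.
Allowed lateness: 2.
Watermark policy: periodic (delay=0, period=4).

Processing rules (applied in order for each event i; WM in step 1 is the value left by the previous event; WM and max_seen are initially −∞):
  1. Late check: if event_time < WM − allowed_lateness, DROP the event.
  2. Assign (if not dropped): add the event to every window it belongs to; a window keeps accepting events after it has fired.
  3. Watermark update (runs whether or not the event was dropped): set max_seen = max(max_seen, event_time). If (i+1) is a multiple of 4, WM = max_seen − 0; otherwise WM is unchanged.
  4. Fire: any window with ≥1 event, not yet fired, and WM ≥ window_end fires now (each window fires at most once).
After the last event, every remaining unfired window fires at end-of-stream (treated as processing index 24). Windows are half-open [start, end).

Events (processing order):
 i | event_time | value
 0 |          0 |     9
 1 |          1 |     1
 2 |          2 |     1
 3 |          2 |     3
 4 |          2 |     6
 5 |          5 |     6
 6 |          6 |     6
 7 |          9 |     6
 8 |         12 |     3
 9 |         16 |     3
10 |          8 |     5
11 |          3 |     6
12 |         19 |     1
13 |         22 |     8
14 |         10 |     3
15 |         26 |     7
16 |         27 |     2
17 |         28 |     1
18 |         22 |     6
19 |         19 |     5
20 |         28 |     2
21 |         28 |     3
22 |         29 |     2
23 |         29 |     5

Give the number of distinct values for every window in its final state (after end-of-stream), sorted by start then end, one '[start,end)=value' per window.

[0,7)=4 [1,8)=3 [2,9)=4 [3,10)=2 [4,11)=2 [5,12)=2 [6,13)=3 [7,14)=3 [8,15)=3 [9,16)=2 [10,17)=1 [11,18)=1 [12,19)=1 [13,20)=2 [14,21)=2 [15,22)=2 [16,23)=3 [17,24)=2 [18,25)=2 [19,26)=2 [20,27)=2 [21,28)=3 [22,29)=5 [23,30)=5 [24,31)=5 [25,32)=5 [26,33)=5 [27,34)=4 [28,35)=4 [29,36)=2

i=0 t=0 v=9: → [0,7); WM=−∞
i=1 t=1 v=1: → [1,8),[0,7); WM=−∞
i=2 t=2 v=1: → [2,9),[1,8),[0,7); WM=−∞
i=3 t=2 v=3: → [2,9),[1,8),[0,7); WM=2
i=4 t=2 v=6: → [2,9),[1,8),[0,7); WM=2
i=5 t=5 v=6: → [5,12),[4,11),[3,10),[2,9),[1,8),[0,7); WM=2
i=6 t=6 v=6: → [6,13),[5,12),[4,11),[3,10),[2,9),[1,8),[0,7); WM=2
i=7 t=9 v=6: → [9,16),[8,15),[7,14),[6,13),[5,12),[4,11),[3,10); WM=9; [0,7) fires=4 [1,8) fires=3 [2,9) fires=3
i=8 t=12 v=3: → [12,19),[11,18),[10,17),[9,16),[8,15),[7,14),[6,13); WM=9
i=9 t=16 v=3: → [16,23),[15,22),[14,21),[13,20),[12,19),[11,18),[10,17); WM=9
i=10 t=8 v=5: → [8,15),[7,14),[6,13),[5,12),[4,11),[3,10),[2,9); WM=9
i=11 t=3 v=6: DROP (t<9-2); WM=16; [3,10) fires=2 [4,11) fires=2 [5,12) fires=2 [6,13) fires=3 [7,14) fires=3 [8,15) fires=3 [9,16) fires=2
i=12 t=19 v=1: → [19,26),[18,25),[17,24),[16,23),[15,22),[14,21),[13,20); WM=16
i=13 t=22 v=8: → [22,29),[21,28),[20,27),[19,26),[18,25),[17,24),[16,23); WM=16
i=14 t=10 v=3: DROP (t<16-2); WM=16
i=15 t=26 v=7: → [26,33),[25,32),[24,31),[23,30),[22,29),[21,28),[20,27); WM=26; [10,17) fires=1 [11,18) fires=1 [12,19) fires=1 [13,20) fires=2 [14,21) fires=2 [15,22) fires=2 [16,23) fires=3 [17,24) fires=2 [18,25) fires=2 [19,26) fires=2
i=16 t=27 v=2: → [27,34),[26,33),[25,32),[24,31),[23,30),[22,29),[21,28); WM=26
i=17 t=28 v=1: → [28,35),[27,34),[26,33),[25,32),[24,31),[23,30),[22,29); WM=26
i=18 t=22 v=6: DROP (t<26-2); WM=26
i=19 t=19 v=5: DROP (t<26-2); WM=28; [20,27) fires=2 [21,28) fires=3
i=20 t=28 v=2: → [28,35),[27,34),[26,33),[25,32),[24,31),[23,30),[22,29); WM=28
i=21 t=28 v=3: → [28,35),[27,34),[26,33),[25,32),[24,31),[23,30),[22,29); WM=28
i=22 t=29 v=2: → [29,36),[28,35),[27,34),[26,33),[25,32),[24,31),[23,30); WM=28
i=23 t=29 v=5: → [29,36),[28,35),[27,34),[26,33),[25,32),[24,31),[23,30); WM=29; [22,29) fires=5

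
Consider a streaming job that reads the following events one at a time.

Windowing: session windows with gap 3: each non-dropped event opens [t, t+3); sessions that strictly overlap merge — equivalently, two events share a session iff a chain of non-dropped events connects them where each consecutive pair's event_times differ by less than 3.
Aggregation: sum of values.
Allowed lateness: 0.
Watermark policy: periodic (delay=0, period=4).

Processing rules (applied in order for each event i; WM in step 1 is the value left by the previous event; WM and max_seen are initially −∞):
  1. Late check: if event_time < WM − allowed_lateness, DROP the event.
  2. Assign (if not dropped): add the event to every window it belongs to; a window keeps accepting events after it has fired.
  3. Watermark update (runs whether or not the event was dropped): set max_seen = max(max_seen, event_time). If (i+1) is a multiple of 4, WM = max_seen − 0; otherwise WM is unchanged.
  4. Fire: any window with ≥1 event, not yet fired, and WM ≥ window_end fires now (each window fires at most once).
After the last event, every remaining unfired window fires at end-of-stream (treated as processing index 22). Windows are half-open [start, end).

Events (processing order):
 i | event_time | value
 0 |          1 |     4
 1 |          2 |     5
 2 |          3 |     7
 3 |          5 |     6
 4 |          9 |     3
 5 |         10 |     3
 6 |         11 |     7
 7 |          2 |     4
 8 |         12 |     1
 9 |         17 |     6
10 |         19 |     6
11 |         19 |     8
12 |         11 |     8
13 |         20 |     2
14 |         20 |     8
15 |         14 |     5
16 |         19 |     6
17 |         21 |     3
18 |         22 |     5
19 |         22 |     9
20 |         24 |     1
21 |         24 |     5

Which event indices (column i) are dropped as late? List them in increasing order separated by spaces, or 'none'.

i=0 t=1 v=4: → [1,4); WM=−∞
i=1 t=2 v=5: → [1,5); WM=−∞
i=2 t=3 v=7: → [1,6); WM=−∞
i=3 t=5 v=6: → [1,8); WM=5
i=4 t=9 v=3: → [9,12); WM=5
i=5 t=10 v=3: → [9,13); WM=5
i=6 t=11 v=7: → [9,14); WM=5
i=7 t=2 v=4: DROP (t<5-0); WM=11
i=8 t=12 v=1: → [9,15); WM=11
i=9 t=17 v=6: → [17,20); WM=11
i=10 t=19 v=6: → [17,22); WM=11
i=11 t=19 v=8: → [17,22); WM=19
i=12 t=11 v=8: DROP (t<19-0); WM=19
i=13 t=20 v=2: → [17,23); WM=19
i=14 t=20 v=8: → [17,23); WM=19
i=15 t=14 v=5: DROP (t<19-0); WM=20
i=16 t=19 v=6: DROP (t<20-0); WM=20
i=17 t=21 v=3: → [17,24); WM=20
i=18 t=22 v=5: → [17,25); WM=20
i=19 t=22 v=9: → [17,25); WM=22
i=20 t=24 v=1: → [17,27); WM=22
i=21 t=24 v=5: → [17,27); WM=22

7 12 15 16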